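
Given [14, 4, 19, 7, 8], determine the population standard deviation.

5.3889

Step 1: Compute the mean: 10.4
Step 2: Sum of squared deviations from the mean: 145.2
Step 3: Population variance = 145.2 / 5 = 29.04
Step 4: Standard deviation = sqrt(29.04) = 5.3889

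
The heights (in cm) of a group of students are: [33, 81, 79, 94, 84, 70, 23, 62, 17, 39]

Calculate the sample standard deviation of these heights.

27.8759

Step 1: Compute the mean: 58.2
Step 2: Sum of squared deviations from the mean: 6993.6
Step 3: Sample variance = 6993.6 / 9 = 777.0667
Step 4: Standard deviation = sqrt(777.0667) = 27.8759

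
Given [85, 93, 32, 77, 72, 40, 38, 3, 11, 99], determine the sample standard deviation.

34.5382

Step 1: Compute the mean: 55
Step 2: Sum of squared deviations from the mean: 10736
Step 3: Sample variance = 10736 / 9 = 1192.8889
Step 4: Standard deviation = sqrt(1192.8889) = 34.5382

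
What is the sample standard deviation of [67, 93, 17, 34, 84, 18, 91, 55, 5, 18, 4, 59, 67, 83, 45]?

31.6356

Step 1: Compute the mean: 49.3333
Step 2: Sum of squared deviations from the mean: 14011.3333
Step 3: Sample variance = 14011.3333 / 14 = 1000.8095
Step 4: Standard deviation = sqrt(1000.8095) = 31.6356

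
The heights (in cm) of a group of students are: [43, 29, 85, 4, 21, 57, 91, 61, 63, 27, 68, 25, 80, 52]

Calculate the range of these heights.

87

Step 1: Identify the maximum value: max = 91
Step 2: Identify the minimum value: min = 4
Step 3: Range = max - min = 91 - 4 = 87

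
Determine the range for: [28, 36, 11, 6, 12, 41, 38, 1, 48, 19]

47

Step 1: Identify the maximum value: max = 48
Step 2: Identify the minimum value: min = 1
Step 3: Range = max - min = 48 - 1 = 47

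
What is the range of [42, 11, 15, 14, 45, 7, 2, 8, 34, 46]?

44

Step 1: Identify the maximum value: max = 46
Step 2: Identify the minimum value: min = 2
Step 3: Range = max - min = 46 - 2 = 44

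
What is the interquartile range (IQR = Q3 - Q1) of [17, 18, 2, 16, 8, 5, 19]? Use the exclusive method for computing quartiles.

13

Step 1: Sort the data: [2, 5, 8, 16, 17, 18, 19]
Step 2: n = 7
Step 3: Using the exclusive quartile method:
  Q1 = 5
  Q2 (median) = 16
  Q3 = 18
  IQR = Q3 - Q1 = 18 - 5 = 13
Step 4: IQR = 13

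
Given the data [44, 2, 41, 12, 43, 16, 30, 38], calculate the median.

34

Step 1: Sort the data in ascending order: [2, 12, 16, 30, 38, 41, 43, 44]
Step 2: The number of values is n = 8.
Step 3: Since n is even, the median is the average of positions 4 and 5:
  Median = (30 + 38) / 2 = 34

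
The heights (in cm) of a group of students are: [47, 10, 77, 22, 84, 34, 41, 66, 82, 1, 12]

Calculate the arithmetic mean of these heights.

43.2727

Step 1: Sum all values: 47 + 10 + 77 + 22 + 84 + 34 + 41 + 66 + 82 + 1 + 12 = 476
Step 2: Count the number of values: n = 11
Step 3: Mean = sum / n = 476 / 11 = 43.2727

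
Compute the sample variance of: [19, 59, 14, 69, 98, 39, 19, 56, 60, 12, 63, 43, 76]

709.859

Step 1: Compute the mean: (19 + 59 + 14 + 69 + 98 + 39 + 19 + 56 + 60 + 12 + 63 + 43 + 76) / 13 = 48.2308
Step 2: Compute squared deviations from the mean:
  (19 - 48.2308)^2 = 854.4379
  (59 - 48.2308)^2 = 115.9763
  (14 - 48.2308)^2 = 1171.7456
  (69 - 48.2308)^2 = 431.3609
  (98 - 48.2308)^2 = 2476.9763
  (39 - 48.2308)^2 = 85.2071
  (19 - 48.2308)^2 = 854.4379
  (56 - 48.2308)^2 = 60.3609
  (60 - 48.2308)^2 = 138.5148
  (12 - 48.2308)^2 = 1312.6686
  (63 - 48.2308)^2 = 218.1302
  (43 - 48.2308)^2 = 27.3609
  (76 - 48.2308)^2 = 771.1302
Step 3: Sum of squared deviations = 8518.3077
Step 4: Sample variance = 8518.3077 / 12 = 709.859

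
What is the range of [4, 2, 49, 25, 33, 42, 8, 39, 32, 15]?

47

Step 1: Identify the maximum value: max = 49
Step 2: Identify the minimum value: min = 2
Step 3: Range = max - min = 49 - 2 = 47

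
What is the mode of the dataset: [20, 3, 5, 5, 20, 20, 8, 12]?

20

Step 1: Count the frequency of each value:
  3: appears 1 time(s)
  5: appears 2 time(s)
  8: appears 1 time(s)
  12: appears 1 time(s)
  20: appears 3 time(s)
Step 2: The value 20 appears most frequently (3 times).
Step 3: Mode = 20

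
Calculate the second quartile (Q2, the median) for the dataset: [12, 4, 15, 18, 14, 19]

14.5

Step 1: Sort the data: [4, 12, 14, 15, 18, 19]
Step 2: n = 6
Step 3: Q2 is the median. Since n is even, it is the average of the values at positions 3 and 4:
  Q2 = (14 + 15) / 2 = 14.5
Step 4: Q2 = 14.5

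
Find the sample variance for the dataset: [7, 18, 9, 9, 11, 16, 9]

16.9048

Step 1: Compute the mean: (7 + 18 + 9 + 9 + 11 + 16 + 9) / 7 = 11.2857
Step 2: Compute squared deviations from the mean:
  (7 - 11.2857)^2 = 18.3673
  (18 - 11.2857)^2 = 45.0816
  (9 - 11.2857)^2 = 5.2245
  (9 - 11.2857)^2 = 5.2245
  (11 - 11.2857)^2 = 0.0816
  (16 - 11.2857)^2 = 22.2245
  (9 - 11.2857)^2 = 5.2245
Step 3: Sum of squared deviations = 101.4286
Step 4: Sample variance = 101.4286 / 6 = 16.9048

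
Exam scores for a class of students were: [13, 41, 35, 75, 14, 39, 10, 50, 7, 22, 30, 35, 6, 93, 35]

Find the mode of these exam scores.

35

Step 1: Count the frequency of each value:
  6: appears 1 time(s)
  7: appears 1 time(s)
  10: appears 1 time(s)
  13: appears 1 time(s)
  14: appears 1 time(s)
  22: appears 1 time(s)
  30: appears 1 time(s)
  35: appears 3 time(s)
  39: appears 1 time(s)
  41: appears 1 time(s)
  50: appears 1 time(s)
  75: appears 1 time(s)
  93: appears 1 time(s)
Step 2: The value 35 appears most frequently (3 times).
Step 3: Mode = 35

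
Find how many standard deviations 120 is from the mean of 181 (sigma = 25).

-2.44

Step 1: Recall the z-score formula: z = (x - mu) / sigma
Step 2: Substitute values: z = (120 - 181) / 25
Step 3: z = -61 / 25 = -2.44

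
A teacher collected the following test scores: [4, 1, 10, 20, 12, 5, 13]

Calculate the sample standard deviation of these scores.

6.4734

Step 1: Compute the mean: 9.2857
Step 2: Sum of squared deviations from the mean: 251.4286
Step 3: Sample variance = 251.4286 / 6 = 41.9048
Step 4: Standard deviation = sqrt(41.9048) = 6.4734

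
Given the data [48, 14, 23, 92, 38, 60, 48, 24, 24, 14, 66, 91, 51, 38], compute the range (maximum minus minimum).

78

Step 1: Identify the maximum value: max = 92
Step 2: Identify the minimum value: min = 14
Step 3: Range = max - min = 92 - 14 = 78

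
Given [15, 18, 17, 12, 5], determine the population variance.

21.84

Step 1: Compute the mean: (15 + 18 + 17 + 12 + 5) / 5 = 13.4
Step 2: Compute squared deviations from the mean:
  (15 - 13.4)^2 = 2.56
  (18 - 13.4)^2 = 21.16
  (17 - 13.4)^2 = 12.96
  (12 - 13.4)^2 = 1.96
  (5 - 13.4)^2 = 70.56
Step 3: Sum of squared deviations = 109.2
Step 4: Population variance = 109.2 / 5 = 21.84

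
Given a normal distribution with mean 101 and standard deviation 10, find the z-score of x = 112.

1.1

Step 1: Recall the z-score formula: z = (x - mu) / sigma
Step 2: Substitute values: z = (112 - 101) / 10
Step 3: z = 11 / 10 = 1.1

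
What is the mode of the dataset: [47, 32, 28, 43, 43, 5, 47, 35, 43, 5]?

43

Step 1: Count the frequency of each value:
  5: appears 2 time(s)
  28: appears 1 time(s)
  32: appears 1 time(s)
  35: appears 1 time(s)
  43: appears 3 time(s)
  47: appears 2 time(s)
Step 2: The value 43 appears most frequently (3 times).
Step 3: Mode = 43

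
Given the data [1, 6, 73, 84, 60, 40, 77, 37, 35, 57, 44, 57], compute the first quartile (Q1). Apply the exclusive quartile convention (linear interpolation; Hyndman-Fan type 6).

35.5

Step 1: Sort the data: [1, 6, 35, 37, 40, 44, 57, 57, 60, 73, 77, 84]
Step 2: n = 12
Step 3: Using the exclusive quartile method:
  Q1 = 35.5
  Q2 (median) = 50.5
  Q3 = 69.75
  IQR = Q3 - Q1 = 69.75 - 35.5 = 34.25
Step 4: Q1 = 35.5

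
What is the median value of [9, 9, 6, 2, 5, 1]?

5.5

Step 1: Sort the data in ascending order: [1, 2, 5, 6, 9, 9]
Step 2: The number of values is n = 6.
Step 3: Since n is even, the median is the average of positions 3 and 4:
  Median = (5 + 6) / 2 = 5.5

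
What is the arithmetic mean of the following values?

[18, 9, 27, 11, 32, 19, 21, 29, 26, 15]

20.7

Step 1: Sum all values: 18 + 9 + 27 + 11 + 32 + 19 + 21 + 29 + 26 + 15 = 207
Step 2: Count the number of values: n = 10
Step 3: Mean = sum / n = 207 / 10 = 20.7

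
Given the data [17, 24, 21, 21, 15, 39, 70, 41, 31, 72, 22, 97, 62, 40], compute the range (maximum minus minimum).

82

Step 1: Identify the maximum value: max = 97
Step 2: Identify the minimum value: min = 15
Step 3: Range = max - min = 97 - 15 = 82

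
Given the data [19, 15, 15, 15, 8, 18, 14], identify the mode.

15

Step 1: Count the frequency of each value:
  8: appears 1 time(s)
  14: appears 1 time(s)
  15: appears 3 time(s)
  18: appears 1 time(s)
  19: appears 1 time(s)
Step 2: The value 15 appears most frequently (3 times).
Step 3: Mode = 15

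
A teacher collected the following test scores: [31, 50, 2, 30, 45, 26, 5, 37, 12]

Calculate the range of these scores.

48

Step 1: Identify the maximum value: max = 50
Step 2: Identify the minimum value: min = 2
Step 3: Range = max - min = 50 - 2 = 48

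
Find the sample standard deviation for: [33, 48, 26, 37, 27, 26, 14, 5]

13.2665

Step 1: Compute the mean: 27
Step 2: Sum of squared deviations from the mean: 1232
Step 3: Sample variance = 1232 / 7 = 176
Step 4: Standard deviation = sqrt(176) = 13.2665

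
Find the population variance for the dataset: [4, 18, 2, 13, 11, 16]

34.5556

Step 1: Compute the mean: (4 + 18 + 2 + 13 + 11 + 16) / 6 = 10.6667
Step 2: Compute squared deviations from the mean:
  (4 - 10.6667)^2 = 44.4444
  (18 - 10.6667)^2 = 53.7778
  (2 - 10.6667)^2 = 75.1111
  (13 - 10.6667)^2 = 5.4444
  (11 - 10.6667)^2 = 0.1111
  (16 - 10.6667)^2 = 28.4444
Step 3: Sum of squared deviations = 207.3333
Step 4: Population variance = 207.3333 / 6 = 34.5556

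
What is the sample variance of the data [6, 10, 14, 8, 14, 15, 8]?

12.9048

Step 1: Compute the mean: (6 + 10 + 14 + 8 + 14 + 15 + 8) / 7 = 10.7143
Step 2: Compute squared deviations from the mean:
  (6 - 10.7143)^2 = 22.2245
  (10 - 10.7143)^2 = 0.5102
  (14 - 10.7143)^2 = 10.7959
  (8 - 10.7143)^2 = 7.3673
  (14 - 10.7143)^2 = 10.7959
  (15 - 10.7143)^2 = 18.3673
  (8 - 10.7143)^2 = 7.3673
Step 3: Sum of squared deviations = 77.4286
Step 4: Sample variance = 77.4286 / 6 = 12.9048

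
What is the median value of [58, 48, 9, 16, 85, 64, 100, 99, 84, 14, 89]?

64

Step 1: Sort the data in ascending order: [9, 14, 16, 48, 58, 64, 84, 85, 89, 99, 100]
Step 2: The number of values is n = 11.
Step 3: Since n is odd, the median is the middle value at position 6: 64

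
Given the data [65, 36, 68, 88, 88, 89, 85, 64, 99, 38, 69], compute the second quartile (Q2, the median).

69

Step 1: Sort the data: [36, 38, 64, 65, 68, 69, 85, 88, 88, 89, 99]
Step 2: n = 11
Step 3: Q2 is the median. Since n is odd, it is the middle value at position 6: 69
Step 4: Q2 = 69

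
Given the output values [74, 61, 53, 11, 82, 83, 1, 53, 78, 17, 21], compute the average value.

48.5455

Step 1: Sum all values: 74 + 61 + 53 + 11 + 82 + 83 + 1 + 53 + 78 + 17 + 21 = 534
Step 2: Count the number of values: n = 11
Step 3: Mean = sum / n = 534 / 11 = 48.5455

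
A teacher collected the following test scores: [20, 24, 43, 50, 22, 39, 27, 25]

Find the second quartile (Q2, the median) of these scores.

26

Step 1: Sort the data: [20, 22, 24, 25, 27, 39, 43, 50]
Step 2: n = 8
Step 3: Q2 is the median. Since n is even, it is the average of the values at positions 4 and 5:
  Q2 = (25 + 27) / 2 = 26
Step 4: Q2 = 26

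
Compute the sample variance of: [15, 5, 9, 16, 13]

20.8

Step 1: Compute the mean: (15 + 5 + 9 + 16 + 13) / 5 = 11.6
Step 2: Compute squared deviations from the mean:
  (15 - 11.6)^2 = 11.56
  (5 - 11.6)^2 = 43.56
  (9 - 11.6)^2 = 6.76
  (16 - 11.6)^2 = 19.36
  (13 - 11.6)^2 = 1.96
Step 3: Sum of squared deviations = 83.2
Step 4: Sample variance = 83.2 / 4 = 20.8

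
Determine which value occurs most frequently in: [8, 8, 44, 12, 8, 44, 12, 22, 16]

8

Step 1: Count the frequency of each value:
  8: appears 3 time(s)
  12: appears 2 time(s)
  16: appears 1 time(s)
  22: appears 1 time(s)
  44: appears 2 time(s)
Step 2: The value 8 appears most frequently (3 times).
Step 3: Mode = 8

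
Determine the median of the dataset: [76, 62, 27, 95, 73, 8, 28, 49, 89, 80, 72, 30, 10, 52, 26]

52

Step 1: Sort the data in ascending order: [8, 10, 26, 27, 28, 30, 49, 52, 62, 72, 73, 76, 80, 89, 95]
Step 2: The number of values is n = 15.
Step 3: Since n is odd, the median is the middle value at position 8: 52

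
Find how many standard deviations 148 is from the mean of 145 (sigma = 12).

0.25

Step 1: Recall the z-score formula: z = (x - mu) / sigma
Step 2: Substitute values: z = (148 - 145) / 12
Step 3: z = 3 / 12 = 0.25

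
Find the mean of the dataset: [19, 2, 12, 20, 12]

13

Step 1: Sum all values: 19 + 2 + 12 + 20 + 12 = 65
Step 2: Count the number of values: n = 5
Step 3: Mean = sum / n = 65 / 5 = 13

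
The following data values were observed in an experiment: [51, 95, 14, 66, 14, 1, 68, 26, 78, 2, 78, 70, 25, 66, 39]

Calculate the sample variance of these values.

945.1714

Step 1: Compute the mean: (51 + 95 + 14 + 66 + 14 + 1 + 68 + 26 + 78 + 2 + 78 + 70 + 25 + 66 + 39) / 15 = 46.2
Step 2: Compute squared deviations from the mean:
  (51 - 46.2)^2 = 23.04
  (95 - 46.2)^2 = 2381.44
  (14 - 46.2)^2 = 1036.84
  (66 - 46.2)^2 = 392.04
  (14 - 46.2)^2 = 1036.84
  (1 - 46.2)^2 = 2043.04
  (68 - 46.2)^2 = 475.24
  (26 - 46.2)^2 = 408.04
  (78 - 46.2)^2 = 1011.24
  (2 - 46.2)^2 = 1953.64
  (78 - 46.2)^2 = 1011.24
  (70 - 46.2)^2 = 566.44
  (25 - 46.2)^2 = 449.44
  (66 - 46.2)^2 = 392.04
  (39 - 46.2)^2 = 51.84
Step 3: Sum of squared deviations = 13232.4
Step 4: Sample variance = 13232.4 / 14 = 945.1714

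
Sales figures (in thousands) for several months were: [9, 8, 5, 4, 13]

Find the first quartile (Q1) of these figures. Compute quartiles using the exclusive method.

4.5

Step 1: Sort the data: [4, 5, 8, 9, 13]
Step 2: n = 5
Step 3: Using the exclusive quartile method:
  Q1 = 4.5
  Q2 (median) = 8
  Q3 = 11
  IQR = Q3 - Q1 = 11 - 4.5 = 6.5
Step 4: Q1 = 4.5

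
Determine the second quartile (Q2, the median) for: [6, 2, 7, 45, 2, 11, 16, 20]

9

Step 1: Sort the data: [2, 2, 6, 7, 11, 16, 20, 45]
Step 2: n = 8
Step 3: Q2 is the median. Since n is even, it is the average of the values at positions 4 and 5:
  Q2 = (7 + 11) / 2 = 9
Step 4: Q2 = 9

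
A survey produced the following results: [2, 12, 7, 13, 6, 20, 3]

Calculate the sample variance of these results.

40.6667

Step 1: Compute the mean: (2 + 12 + 7 + 13 + 6 + 20 + 3) / 7 = 9
Step 2: Compute squared deviations from the mean:
  (2 - 9)^2 = 49
  (12 - 9)^2 = 9
  (7 - 9)^2 = 4
  (13 - 9)^2 = 16
  (6 - 9)^2 = 9
  (20 - 9)^2 = 121
  (3 - 9)^2 = 36
Step 3: Sum of squared deviations = 244
Step 4: Sample variance = 244 / 6 = 40.6667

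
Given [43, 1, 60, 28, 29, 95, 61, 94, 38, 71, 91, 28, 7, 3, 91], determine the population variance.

1069.2889

Step 1: Compute the mean: (43 + 1 + 60 + 28 + 29 + 95 + 61 + 94 + 38 + 71 + 91 + 28 + 7 + 3 + 91) / 15 = 49.3333
Step 2: Compute squared deviations from the mean:
  (43 - 49.3333)^2 = 40.1111
  (1 - 49.3333)^2 = 2336.1111
  (60 - 49.3333)^2 = 113.7778
  (28 - 49.3333)^2 = 455.1111
  (29 - 49.3333)^2 = 413.4444
  (95 - 49.3333)^2 = 2085.4444
  (61 - 49.3333)^2 = 136.1111
  (94 - 49.3333)^2 = 1995.1111
  (38 - 49.3333)^2 = 128.4444
  (71 - 49.3333)^2 = 469.4444
  (91 - 49.3333)^2 = 1736.1111
  (28 - 49.3333)^2 = 455.1111
  (7 - 49.3333)^2 = 1792.1111
  (3 - 49.3333)^2 = 2146.7778
  (91 - 49.3333)^2 = 1736.1111
Step 3: Sum of squared deviations = 16039.3333
Step 4: Population variance = 16039.3333 / 15 = 1069.2889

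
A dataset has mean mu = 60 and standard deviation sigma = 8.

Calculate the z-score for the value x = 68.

1

Step 1: Recall the z-score formula: z = (x - mu) / sigma
Step 2: Substitute values: z = (68 - 60) / 8
Step 3: z = 8 / 8 = 1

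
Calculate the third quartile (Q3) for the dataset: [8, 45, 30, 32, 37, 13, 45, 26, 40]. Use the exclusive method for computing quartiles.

42.5

Step 1: Sort the data: [8, 13, 26, 30, 32, 37, 40, 45, 45]
Step 2: n = 9
Step 3: Using the exclusive quartile method:
  Q1 = 19.5
  Q2 (median) = 32
  Q3 = 42.5
  IQR = Q3 - Q1 = 42.5 - 19.5 = 23
Step 4: Q3 = 42.5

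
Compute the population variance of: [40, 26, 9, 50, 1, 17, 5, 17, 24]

229.7778

Step 1: Compute the mean: (40 + 26 + 9 + 50 + 1 + 17 + 5 + 17 + 24) / 9 = 21
Step 2: Compute squared deviations from the mean:
  (40 - 21)^2 = 361
  (26 - 21)^2 = 25
  (9 - 21)^2 = 144
  (50 - 21)^2 = 841
  (1 - 21)^2 = 400
  (17 - 21)^2 = 16
  (5 - 21)^2 = 256
  (17 - 21)^2 = 16
  (24 - 21)^2 = 9
Step 3: Sum of squared deviations = 2068
Step 4: Population variance = 2068 / 9 = 229.7778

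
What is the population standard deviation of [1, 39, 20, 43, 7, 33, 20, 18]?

13.8649

Step 1: Compute the mean: 22.625
Step 2: Sum of squared deviations from the mean: 1537.875
Step 3: Population variance = 1537.875 / 8 = 192.2344
Step 4: Standard deviation = sqrt(192.2344) = 13.8649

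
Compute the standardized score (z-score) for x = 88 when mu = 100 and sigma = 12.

-1

Step 1: Recall the z-score formula: z = (x - mu) / sigma
Step 2: Substitute values: z = (88 - 100) / 12
Step 3: z = -12 / 12 = -1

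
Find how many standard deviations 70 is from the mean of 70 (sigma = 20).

0

Step 1: Recall the z-score formula: z = (x - mu) / sigma
Step 2: Substitute values: z = (70 - 70) / 20
Step 3: z = 0 / 20 = 0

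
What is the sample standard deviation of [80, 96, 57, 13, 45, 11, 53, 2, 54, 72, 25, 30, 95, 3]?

32.5333

Step 1: Compute the mean: 45.4286
Step 2: Sum of squared deviations from the mean: 13759.4286
Step 3: Sample variance = 13759.4286 / 13 = 1058.4176
Step 4: Standard deviation = sqrt(1058.4176) = 32.5333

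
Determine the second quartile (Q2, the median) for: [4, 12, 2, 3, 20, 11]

7.5

Step 1: Sort the data: [2, 3, 4, 11, 12, 20]
Step 2: n = 6
Step 3: Q2 is the median. Since n is even, it is the average of the values at positions 3 and 4:
  Q2 = (4 + 11) / 2 = 7.5
Step 4: Q2 = 7.5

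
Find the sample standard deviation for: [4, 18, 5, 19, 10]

7.0498

Step 1: Compute the mean: 11.2
Step 2: Sum of squared deviations from the mean: 198.8
Step 3: Sample variance = 198.8 / 4 = 49.7
Step 4: Standard deviation = sqrt(49.7) = 7.0498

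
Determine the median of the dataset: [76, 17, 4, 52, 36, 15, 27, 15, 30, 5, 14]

17

Step 1: Sort the data in ascending order: [4, 5, 14, 15, 15, 17, 27, 30, 36, 52, 76]
Step 2: The number of values is n = 11.
Step 3: Since n is odd, the median is the middle value at position 6: 17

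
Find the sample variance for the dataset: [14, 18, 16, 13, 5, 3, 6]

35.2381

Step 1: Compute the mean: (14 + 18 + 16 + 13 + 5 + 3 + 6) / 7 = 10.7143
Step 2: Compute squared deviations from the mean:
  (14 - 10.7143)^2 = 10.7959
  (18 - 10.7143)^2 = 53.0816
  (16 - 10.7143)^2 = 27.9388
  (13 - 10.7143)^2 = 5.2245
  (5 - 10.7143)^2 = 32.6531
  (3 - 10.7143)^2 = 59.5102
  (6 - 10.7143)^2 = 22.2245
Step 3: Sum of squared deviations = 211.4286
Step 4: Sample variance = 211.4286 / 6 = 35.2381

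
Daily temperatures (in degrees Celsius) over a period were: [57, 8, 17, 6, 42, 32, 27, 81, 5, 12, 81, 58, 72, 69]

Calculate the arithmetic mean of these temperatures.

40.5

Step 1: Sum all values: 57 + 8 + 17 + 6 + 42 + 32 + 27 + 81 + 5 + 12 + 81 + 58 + 72 + 69 = 567
Step 2: Count the number of values: n = 14
Step 3: Mean = sum / n = 567 / 14 = 40.5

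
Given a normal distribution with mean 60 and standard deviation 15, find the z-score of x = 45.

-1

Step 1: Recall the z-score formula: z = (x - mu) / sigma
Step 2: Substitute values: z = (45 - 60) / 15
Step 3: z = -15 / 15 = -1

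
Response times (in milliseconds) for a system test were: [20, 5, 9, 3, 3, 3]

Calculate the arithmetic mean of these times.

7.1667

Step 1: Sum all values: 20 + 5 + 9 + 3 + 3 + 3 = 43
Step 2: Count the number of values: n = 6
Step 3: Mean = sum / n = 43 / 6 = 7.1667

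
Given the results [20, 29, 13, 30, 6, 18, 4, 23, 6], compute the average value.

16.5556

Step 1: Sum all values: 20 + 29 + 13 + 30 + 6 + 18 + 4 + 23 + 6 = 149
Step 2: Count the number of values: n = 9
Step 3: Mean = sum / n = 149 / 9 = 16.5556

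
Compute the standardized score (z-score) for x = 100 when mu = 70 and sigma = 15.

2

Step 1: Recall the z-score formula: z = (x - mu) / sigma
Step 2: Substitute values: z = (100 - 70) / 15
Step 3: z = 30 / 15 = 2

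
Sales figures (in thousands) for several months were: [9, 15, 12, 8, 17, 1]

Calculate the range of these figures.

16

Step 1: Identify the maximum value: max = 17
Step 2: Identify the minimum value: min = 1
Step 3: Range = max - min = 17 - 1 = 16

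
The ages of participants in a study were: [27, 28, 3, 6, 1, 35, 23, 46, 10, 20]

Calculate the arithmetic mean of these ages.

19.9

Step 1: Sum all values: 27 + 28 + 3 + 6 + 1 + 35 + 23 + 46 + 10 + 20 = 199
Step 2: Count the number of values: n = 10
Step 3: Mean = sum / n = 199 / 10 = 19.9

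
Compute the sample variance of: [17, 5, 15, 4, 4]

41.5

Step 1: Compute the mean: (17 + 5 + 15 + 4 + 4) / 5 = 9
Step 2: Compute squared deviations from the mean:
  (17 - 9)^2 = 64
  (5 - 9)^2 = 16
  (15 - 9)^2 = 36
  (4 - 9)^2 = 25
  (4 - 9)^2 = 25
Step 3: Sum of squared deviations = 166
Step 4: Sample variance = 166 / 4 = 41.5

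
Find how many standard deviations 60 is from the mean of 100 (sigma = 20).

-2

Step 1: Recall the z-score formula: z = (x - mu) / sigma
Step 2: Substitute values: z = (60 - 100) / 20
Step 3: z = -40 / 20 = -2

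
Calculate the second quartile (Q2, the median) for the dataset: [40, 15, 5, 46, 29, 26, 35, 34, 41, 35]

34.5

Step 1: Sort the data: [5, 15, 26, 29, 34, 35, 35, 40, 41, 46]
Step 2: n = 10
Step 3: Q2 is the median. Since n is even, it is the average of the values at positions 5 and 6:
  Q2 = (34 + 35) / 2 = 34.5
Step 4: Q2 = 34.5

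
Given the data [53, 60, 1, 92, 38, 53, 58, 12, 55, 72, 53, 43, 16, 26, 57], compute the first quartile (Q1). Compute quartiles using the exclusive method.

26

Step 1: Sort the data: [1, 12, 16, 26, 38, 43, 53, 53, 53, 55, 57, 58, 60, 72, 92]
Step 2: n = 15
Step 3: Using the exclusive quartile method:
  Q1 = 26
  Q2 (median) = 53
  Q3 = 58
  IQR = Q3 - Q1 = 58 - 26 = 32
Step 4: Q1 = 26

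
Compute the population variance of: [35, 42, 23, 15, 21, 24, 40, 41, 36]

90.1728

Step 1: Compute the mean: (35 + 42 + 23 + 15 + 21 + 24 + 40 + 41 + 36) / 9 = 30.7778
Step 2: Compute squared deviations from the mean:
  (35 - 30.7778)^2 = 17.8272
  (42 - 30.7778)^2 = 125.9383
  (23 - 30.7778)^2 = 60.4938
  (15 - 30.7778)^2 = 248.9383
  (21 - 30.7778)^2 = 95.6049
  (24 - 30.7778)^2 = 45.9383
  (40 - 30.7778)^2 = 85.0494
  (41 - 30.7778)^2 = 104.4938
  (36 - 30.7778)^2 = 27.2716
Step 3: Sum of squared deviations = 811.5556
Step 4: Population variance = 811.5556 / 9 = 90.1728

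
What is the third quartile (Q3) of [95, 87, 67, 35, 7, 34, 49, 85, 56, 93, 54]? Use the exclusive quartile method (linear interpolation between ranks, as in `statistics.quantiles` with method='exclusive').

87

Step 1: Sort the data: [7, 34, 35, 49, 54, 56, 67, 85, 87, 93, 95]
Step 2: n = 11
Step 3: Using the exclusive quartile method:
  Q1 = 35
  Q2 (median) = 56
  Q3 = 87
  IQR = Q3 - Q1 = 87 - 35 = 52
Step 4: Q3 = 87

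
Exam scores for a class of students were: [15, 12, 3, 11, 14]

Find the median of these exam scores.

12

Step 1: Sort the data in ascending order: [3, 11, 12, 14, 15]
Step 2: The number of values is n = 5.
Step 3: Since n is odd, the median is the middle value at position 3: 12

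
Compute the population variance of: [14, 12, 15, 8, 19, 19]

14.9167

Step 1: Compute the mean: (14 + 12 + 15 + 8 + 19 + 19) / 6 = 14.5
Step 2: Compute squared deviations from the mean:
  (14 - 14.5)^2 = 0.25
  (12 - 14.5)^2 = 6.25
  (15 - 14.5)^2 = 0.25
  (8 - 14.5)^2 = 42.25
  (19 - 14.5)^2 = 20.25
  (19 - 14.5)^2 = 20.25
Step 3: Sum of squared deviations = 89.5
Step 4: Population variance = 89.5 / 6 = 14.9167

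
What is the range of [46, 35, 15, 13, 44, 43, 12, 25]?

34

Step 1: Identify the maximum value: max = 46
Step 2: Identify the minimum value: min = 12
Step 3: Range = max - min = 46 - 12 = 34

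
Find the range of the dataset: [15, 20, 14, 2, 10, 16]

18

Step 1: Identify the maximum value: max = 20
Step 2: Identify the minimum value: min = 2
Step 3: Range = max - min = 20 - 2 = 18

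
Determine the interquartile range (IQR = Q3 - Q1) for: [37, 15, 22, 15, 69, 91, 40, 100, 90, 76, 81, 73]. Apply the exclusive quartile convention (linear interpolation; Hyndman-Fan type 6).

62

Step 1: Sort the data: [15, 15, 22, 37, 40, 69, 73, 76, 81, 90, 91, 100]
Step 2: n = 12
Step 3: Using the exclusive quartile method:
  Q1 = 25.75
  Q2 (median) = 71
  Q3 = 87.75
  IQR = Q3 - Q1 = 87.75 - 25.75 = 62
Step 4: IQR = 62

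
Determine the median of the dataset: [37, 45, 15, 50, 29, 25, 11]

29

Step 1: Sort the data in ascending order: [11, 15, 25, 29, 37, 45, 50]
Step 2: The number of values is n = 7.
Step 3: Since n is odd, the median is the middle value at position 4: 29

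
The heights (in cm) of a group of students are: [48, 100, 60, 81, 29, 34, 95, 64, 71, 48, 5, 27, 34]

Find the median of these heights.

48

Step 1: Sort the data in ascending order: [5, 27, 29, 34, 34, 48, 48, 60, 64, 71, 81, 95, 100]
Step 2: The number of values is n = 13.
Step 3: Since n is odd, the median is the middle value at position 7: 48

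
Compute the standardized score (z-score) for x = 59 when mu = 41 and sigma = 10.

1.8

Step 1: Recall the z-score formula: z = (x - mu) / sigma
Step 2: Substitute values: z = (59 - 41) / 10
Step 3: z = 18 / 10 = 1.8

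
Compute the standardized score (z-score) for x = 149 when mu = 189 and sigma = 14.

-2.8571

Step 1: Recall the z-score formula: z = (x - mu) / sigma
Step 2: Substitute values: z = (149 - 189) / 14
Step 3: z = -40 / 14 = -2.8571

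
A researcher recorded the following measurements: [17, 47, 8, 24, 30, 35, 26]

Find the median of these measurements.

26

Step 1: Sort the data in ascending order: [8, 17, 24, 26, 30, 35, 47]
Step 2: The number of values is n = 7.
Step 3: Since n is odd, the median is the middle value at position 4: 26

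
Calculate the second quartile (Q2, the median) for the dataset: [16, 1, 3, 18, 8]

8

Step 1: Sort the data: [1, 3, 8, 16, 18]
Step 2: n = 5
Step 3: Q2 is the median. Since n is odd, it is the middle value at position 3: 8
Step 4: Q2 = 8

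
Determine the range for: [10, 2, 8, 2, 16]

14

Step 1: Identify the maximum value: max = 16
Step 2: Identify the minimum value: min = 2
Step 3: Range = max - min = 16 - 2 = 14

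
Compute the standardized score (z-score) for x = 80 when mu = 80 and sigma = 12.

0

Step 1: Recall the z-score formula: z = (x - mu) / sigma
Step 2: Substitute values: z = (80 - 80) / 12
Step 3: z = 0 / 12 = 0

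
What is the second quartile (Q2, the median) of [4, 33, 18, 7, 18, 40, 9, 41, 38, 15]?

18

Step 1: Sort the data: [4, 7, 9, 15, 18, 18, 33, 38, 40, 41]
Step 2: n = 10
Step 3: Q2 is the median. Since n is even, it is the average of the values at positions 5 and 6:
  Q2 = (18 + 18) / 2 = 18
Step 4: Q2 = 18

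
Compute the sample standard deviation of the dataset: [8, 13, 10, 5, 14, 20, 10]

4.8255

Step 1: Compute the mean: 11.4286
Step 2: Sum of squared deviations from the mean: 139.7143
Step 3: Sample variance = 139.7143 / 6 = 23.2857
Step 4: Standard deviation = sqrt(23.2857) = 4.8255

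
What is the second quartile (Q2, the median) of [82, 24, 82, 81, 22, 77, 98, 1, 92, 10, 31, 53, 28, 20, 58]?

53

Step 1: Sort the data: [1, 10, 20, 22, 24, 28, 31, 53, 58, 77, 81, 82, 82, 92, 98]
Step 2: n = 15
Step 3: Q2 is the median. Since n is odd, it is the middle value at position 8: 53
Step 4: Q2 = 53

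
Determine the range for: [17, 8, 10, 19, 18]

11

Step 1: Identify the maximum value: max = 19
Step 2: Identify the minimum value: min = 8
Step 3: Range = max - min = 19 - 8 = 11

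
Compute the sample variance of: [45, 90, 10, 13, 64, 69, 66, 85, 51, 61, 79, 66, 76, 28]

634.8626

Step 1: Compute the mean: (45 + 90 + 10 + 13 + 64 + 69 + 66 + 85 + 51 + 61 + 79 + 66 + 76 + 28) / 14 = 57.3571
Step 2: Compute squared deviations from the mean:
  (45 - 57.3571)^2 = 152.699
  (90 - 57.3571)^2 = 1065.5561
  (10 - 57.3571)^2 = 2242.699
  (13 - 57.3571)^2 = 1967.5561
  (64 - 57.3571)^2 = 44.1276
  (69 - 57.3571)^2 = 135.5561
  (66 - 57.3571)^2 = 74.699
  (85 - 57.3571)^2 = 764.1276
  (51 - 57.3571)^2 = 40.4133
  (61 - 57.3571)^2 = 13.2704
  (79 - 57.3571)^2 = 468.4133
  (66 - 57.3571)^2 = 74.699
  (76 - 57.3571)^2 = 347.5561
  (28 - 57.3571)^2 = 861.8418
Step 3: Sum of squared deviations = 8253.2143
Step 4: Sample variance = 8253.2143 / 13 = 634.8626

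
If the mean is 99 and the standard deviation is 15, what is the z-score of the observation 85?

-0.9333

Step 1: Recall the z-score formula: z = (x - mu) / sigma
Step 2: Substitute values: z = (85 - 99) / 15
Step 3: z = -14 / 15 = -0.9333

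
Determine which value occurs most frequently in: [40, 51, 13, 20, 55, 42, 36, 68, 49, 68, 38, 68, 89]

68

Step 1: Count the frequency of each value:
  13: appears 1 time(s)
  20: appears 1 time(s)
  36: appears 1 time(s)
  38: appears 1 time(s)
  40: appears 1 time(s)
  42: appears 1 time(s)
  49: appears 1 time(s)
  51: appears 1 time(s)
  55: appears 1 time(s)
  68: appears 3 time(s)
  89: appears 1 time(s)
Step 2: The value 68 appears most frequently (3 times).
Step 3: Mode = 68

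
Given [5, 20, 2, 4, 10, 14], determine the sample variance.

47.3667

Step 1: Compute the mean: (5 + 20 + 2 + 4 + 10 + 14) / 6 = 9.1667
Step 2: Compute squared deviations from the mean:
  (5 - 9.1667)^2 = 17.3611
  (20 - 9.1667)^2 = 117.3611
  (2 - 9.1667)^2 = 51.3611
  (4 - 9.1667)^2 = 26.6944
  (10 - 9.1667)^2 = 0.6944
  (14 - 9.1667)^2 = 23.3611
Step 3: Sum of squared deviations = 236.8333
Step 4: Sample variance = 236.8333 / 5 = 47.3667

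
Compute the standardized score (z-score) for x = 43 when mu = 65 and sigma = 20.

-1.1

Step 1: Recall the z-score formula: z = (x - mu) / sigma
Step 2: Substitute values: z = (43 - 65) / 20
Step 3: z = -22 / 20 = -1.1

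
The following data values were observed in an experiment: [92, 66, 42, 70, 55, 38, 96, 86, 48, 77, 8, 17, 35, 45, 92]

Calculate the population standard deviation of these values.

26.7736

Step 1: Compute the mean: 57.8
Step 2: Sum of squared deviations from the mean: 10752.4
Step 3: Population variance = 10752.4 / 15 = 716.8267
Step 4: Standard deviation = sqrt(716.8267) = 26.7736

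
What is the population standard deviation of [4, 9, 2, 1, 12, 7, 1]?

3.9795

Step 1: Compute the mean: 5.1429
Step 2: Sum of squared deviations from the mean: 110.8571
Step 3: Population variance = 110.8571 / 7 = 15.8367
Step 4: Standard deviation = sqrt(15.8367) = 3.9795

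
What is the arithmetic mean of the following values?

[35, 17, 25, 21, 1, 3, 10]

16

Step 1: Sum all values: 35 + 17 + 25 + 21 + 1 + 3 + 10 = 112
Step 2: Count the number of values: n = 7
Step 3: Mean = sum / n = 112 / 7 = 16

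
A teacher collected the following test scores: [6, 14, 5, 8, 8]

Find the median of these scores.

8

Step 1: Sort the data in ascending order: [5, 6, 8, 8, 14]
Step 2: The number of values is n = 5.
Step 3: Since n is odd, the median is the middle value at position 3: 8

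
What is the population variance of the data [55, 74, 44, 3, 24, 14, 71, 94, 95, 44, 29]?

881.4711

Step 1: Compute the mean: (55 + 74 + 44 + 3 + 24 + 14 + 71 + 94 + 95 + 44 + 29) / 11 = 49.7273
Step 2: Compute squared deviations from the mean:
  (55 - 49.7273)^2 = 27.8017
  (74 - 49.7273)^2 = 589.1653
  (44 - 49.7273)^2 = 32.8017
  (3 - 49.7273)^2 = 2183.438
  (24 - 49.7273)^2 = 661.8926
  (14 - 49.7273)^2 = 1276.438
  (71 - 49.7273)^2 = 452.5289
  (94 - 49.7273)^2 = 1960.0744
  (95 - 49.7273)^2 = 2049.6198
  (44 - 49.7273)^2 = 32.8017
  (29 - 49.7273)^2 = 429.6198
Step 3: Sum of squared deviations = 9696.1818
Step 4: Population variance = 9696.1818 / 11 = 881.4711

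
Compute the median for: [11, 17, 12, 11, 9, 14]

11.5

Step 1: Sort the data in ascending order: [9, 11, 11, 12, 14, 17]
Step 2: The number of values is n = 6.
Step 3: Since n is even, the median is the average of positions 3 and 4:
  Median = (11 + 12) / 2 = 11.5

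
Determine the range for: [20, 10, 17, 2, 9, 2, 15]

18

Step 1: Identify the maximum value: max = 20
Step 2: Identify the minimum value: min = 2
Step 3: Range = max - min = 20 - 2 = 18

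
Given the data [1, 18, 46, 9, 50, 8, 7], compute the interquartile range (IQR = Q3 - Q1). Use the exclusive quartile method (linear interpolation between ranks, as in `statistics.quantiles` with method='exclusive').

39

Step 1: Sort the data: [1, 7, 8, 9, 18, 46, 50]
Step 2: n = 7
Step 3: Using the exclusive quartile method:
  Q1 = 7
  Q2 (median) = 9
  Q3 = 46
  IQR = Q3 - Q1 = 46 - 7 = 39
Step 4: IQR = 39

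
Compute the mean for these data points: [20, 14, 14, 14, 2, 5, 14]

11.8571

Step 1: Sum all values: 20 + 14 + 14 + 14 + 2 + 5 + 14 = 83
Step 2: Count the number of values: n = 7
Step 3: Mean = sum / n = 83 / 7 = 11.8571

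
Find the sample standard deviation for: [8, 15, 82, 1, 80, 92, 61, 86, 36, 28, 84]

35.047

Step 1: Compute the mean: 52.0909
Step 2: Sum of squared deviations from the mean: 12282.9091
Step 3: Sample variance = 12282.9091 / 10 = 1228.2909
Step 4: Standard deviation = sqrt(1228.2909) = 35.047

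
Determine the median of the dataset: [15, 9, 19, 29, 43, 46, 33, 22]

25.5

Step 1: Sort the data in ascending order: [9, 15, 19, 22, 29, 33, 43, 46]
Step 2: The number of values is n = 8.
Step 3: Since n is even, the median is the average of positions 4 and 5:
  Median = (22 + 29) / 2 = 25.5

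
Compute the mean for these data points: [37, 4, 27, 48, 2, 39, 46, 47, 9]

28.7778

Step 1: Sum all values: 37 + 4 + 27 + 48 + 2 + 39 + 46 + 47 + 9 = 259
Step 2: Count the number of values: n = 9
Step 3: Mean = sum / n = 259 / 9 = 28.7778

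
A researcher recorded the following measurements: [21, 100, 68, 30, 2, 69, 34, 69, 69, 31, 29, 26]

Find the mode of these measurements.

69

Step 1: Count the frequency of each value:
  2: appears 1 time(s)
  21: appears 1 time(s)
  26: appears 1 time(s)
  29: appears 1 time(s)
  30: appears 1 time(s)
  31: appears 1 time(s)
  34: appears 1 time(s)
  68: appears 1 time(s)
  69: appears 3 time(s)
  100: appears 1 time(s)
Step 2: The value 69 appears most frequently (3 times).
Step 3: Mode = 69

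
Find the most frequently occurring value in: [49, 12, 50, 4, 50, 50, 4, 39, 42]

50

Step 1: Count the frequency of each value:
  4: appears 2 time(s)
  12: appears 1 time(s)
  39: appears 1 time(s)
  42: appears 1 time(s)
  49: appears 1 time(s)
  50: appears 3 time(s)
Step 2: The value 50 appears most frequently (3 times).
Step 3: Mode = 50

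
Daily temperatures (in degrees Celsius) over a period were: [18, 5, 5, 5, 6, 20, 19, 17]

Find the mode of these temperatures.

5

Step 1: Count the frequency of each value:
  5: appears 3 time(s)
  6: appears 1 time(s)
  17: appears 1 time(s)
  18: appears 1 time(s)
  19: appears 1 time(s)
  20: appears 1 time(s)
Step 2: The value 5 appears most frequently (3 times).
Step 3: Mode = 5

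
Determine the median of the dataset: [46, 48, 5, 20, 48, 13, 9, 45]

32.5

Step 1: Sort the data in ascending order: [5, 9, 13, 20, 45, 46, 48, 48]
Step 2: The number of values is n = 8.
Step 3: Since n is even, the median is the average of positions 4 and 5:
  Median = (20 + 45) / 2 = 32.5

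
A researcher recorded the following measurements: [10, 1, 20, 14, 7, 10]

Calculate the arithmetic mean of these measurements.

10.3333

Step 1: Sum all values: 10 + 1 + 20 + 14 + 7 + 10 = 62
Step 2: Count the number of values: n = 6
Step 3: Mean = sum / n = 62 / 6 = 10.3333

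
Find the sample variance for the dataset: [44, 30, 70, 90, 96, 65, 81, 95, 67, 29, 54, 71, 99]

573.6026

Step 1: Compute the mean: (44 + 30 + 70 + 90 + 96 + 65 + 81 + 95 + 67 + 29 + 54 + 71 + 99) / 13 = 68.5385
Step 2: Compute squared deviations from the mean:
  (44 - 68.5385)^2 = 602.1361
  (30 - 68.5385)^2 = 1485.213
  (70 - 68.5385)^2 = 2.1361
  (90 - 68.5385)^2 = 460.5976
  (96 - 68.5385)^2 = 754.1361
  (65 - 68.5385)^2 = 12.5207
  (81 - 68.5385)^2 = 155.2899
  (95 - 68.5385)^2 = 700.213
  (67 - 68.5385)^2 = 2.3669
  (29 - 68.5385)^2 = 1563.2899
  (54 - 68.5385)^2 = 211.3669
  (71 - 68.5385)^2 = 6.0592
  (99 - 68.5385)^2 = 927.9053
Step 3: Sum of squared deviations = 6883.2308
Step 4: Sample variance = 6883.2308 / 12 = 573.6026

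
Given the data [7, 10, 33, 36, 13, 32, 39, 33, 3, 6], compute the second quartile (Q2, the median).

22.5

Step 1: Sort the data: [3, 6, 7, 10, 13, 32, 33, 33, 36, 39]
Step 2: n = 10
Step 3: Q2 is the median. Since n is even, it is the average of the values at positions 5 and 6:
  Q2 = (13 + 32) / 2 = 22.5
Step 4: Q2 = 22.5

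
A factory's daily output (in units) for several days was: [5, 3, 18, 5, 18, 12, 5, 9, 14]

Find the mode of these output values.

5

Step 1: Count the frequency of each value:
  3: appears 1 time(s)
  5: appears 3 time(s)
  9: appears 1 time(s)
  12: appears 1 time(s)
  14: appears 1 time(s)
  18: appears 2 time(s)
Step 2: The value 5 appears most frequently (3 times).
Step 3: Mode = 5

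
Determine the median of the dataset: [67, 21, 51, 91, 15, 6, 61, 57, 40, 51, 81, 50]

51

Step 1: Sort the data in ascending order: [6, 15, 21, 40, 50, 51, 51, 57, 61, 67, 81, 91]
Step 2: The number of values is n = 12.
Step 3: Since n is even, the median is the average of positions 6 and 7:
  Median = (51 + 51) / 2 = 51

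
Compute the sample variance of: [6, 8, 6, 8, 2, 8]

5.4667

Step 1: Compute the mean: (6 + 8 + 6 + 8 + 2 + 8) / 6 = 6.3333
Step 2: Compute squared deviations from the mean:
  (6 - 6.3333)^2 = 0.1111
  (8 - 6.3333)^2 = 2.7778
  (6 - 6.3333)^2 = 0.1111
  (8 - 6.3333)^2 = 2.7778
  (2 - 6.3333)^2 = 18.7778
  (8 - 6.3333)^2 = 2.7778
Step 3: Sum of squared deviations = 27.3333
Step 4: Sample variance = 27.3333 / 5 = 5.4667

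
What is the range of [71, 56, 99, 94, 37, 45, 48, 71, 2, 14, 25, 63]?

97

Step 1: Identify the maximum value: max = 99
Step 2: Identify the minimum value: min = 2
Step 3: Range = max - min = 99 - 2 = 97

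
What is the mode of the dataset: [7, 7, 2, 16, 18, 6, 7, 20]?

7

Step 1: Count the frequency of each value:
  2: appears 1 time(s)
  6: appears 1 time(s)
  7: appears 3 time(s)
  16: appears 1 time(s)
  18: appears 1 time(s)
  20: appears 1 time(s)
Step 2: The value 7 appears most frequently (3 times).
Step 3: Mode = 7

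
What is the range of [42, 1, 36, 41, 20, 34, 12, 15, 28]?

41

Step 1: Identify the maximum value: max = 42
Step 2: Identify the minimum value: min = 1
Step 3: Range = max - min = 42 - 1 = 41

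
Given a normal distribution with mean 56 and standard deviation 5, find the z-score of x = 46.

-2

Step 1: Recall the z-score formula: z = (x - mu) / sigma
Step 2: Substitute values: z = (46 - 56) / 5
Step 3: z = -10 / 5 = -2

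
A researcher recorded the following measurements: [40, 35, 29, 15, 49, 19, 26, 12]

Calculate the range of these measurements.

37

Step 1: Identify the maximum value: max = 49
Step 2: Identify the minimum value: min = 12
Step 3: Range = max - min = 49 - 12 = 37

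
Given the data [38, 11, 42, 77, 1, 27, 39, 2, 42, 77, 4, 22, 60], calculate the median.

38

Step 1: Sort the data in ascending order: [1, 2, 4, 11, 22, 27, 38, 39, 42, 42, 60, 77, 77]
Step 2: The number of values is n = 13.
Step 3: Since n is odd, the median is the middle value at position 7: 38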